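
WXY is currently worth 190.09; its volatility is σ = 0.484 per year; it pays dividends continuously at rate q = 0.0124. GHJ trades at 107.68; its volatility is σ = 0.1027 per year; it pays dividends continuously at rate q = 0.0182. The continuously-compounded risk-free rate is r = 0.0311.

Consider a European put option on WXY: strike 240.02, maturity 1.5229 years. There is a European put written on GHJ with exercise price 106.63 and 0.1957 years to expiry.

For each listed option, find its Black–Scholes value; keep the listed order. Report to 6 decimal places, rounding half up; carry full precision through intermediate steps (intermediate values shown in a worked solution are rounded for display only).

price(WXY put K=240.02) = 72.705252
price(GHJ put K=106.63) = 1.346248

[WXY put K=240.02]
σ√T = 0.484·√1.5229 = 0.597284
d₁ = (ln(S/K) + (r−q+σ²/2)T) / (σ√T) = (ln(190.09/240.02) + (0.0311−0.0124+0.484²/2)·1.5229) / 0.597284 = (-0.233225 + 0.206852) / 0.597284 = -0.044153
d₂ = d₁ − σ√T = -0.044153 − 0.597284 = -0.641438
e^{−rT} = 0.953742
e^{−qT} = 0.981293
N(−d₁) = 0.517609,  N(−d₂) = 0.739381
price = K·e^{−rT}·N(−d₂) − S·e^{−qT}·N(−d₁) = 169.256935 − 96.551683 = 72.705252
[GHJ put K=106.63]
σ√T = 0.1027·√0.1957 = 0.045432
d₁ = (ln(S/K) + (r−q+σ²/2)T) / (σ√T) = (ln(107.68/106.63) + (0.0311−0.0182+0.1027²/2)·0.1957) / 0.045432 = (0.009799 + 0.003557) / 0.045432 = 0.293965
d₂ = d₁ − σ√T = 0.293965 − 0.045432 = 0.248533
e^{−rT} = 0.993932
e^{−qT} = 0.996445
N(−d₁) = 0.384392,  N(−d₂) = 0.401861
price = K·e^{−rT}·N(−d₂) − S·e^{−qT}·N(−d₁) = 42.590442 − 41.244194 = 1.346248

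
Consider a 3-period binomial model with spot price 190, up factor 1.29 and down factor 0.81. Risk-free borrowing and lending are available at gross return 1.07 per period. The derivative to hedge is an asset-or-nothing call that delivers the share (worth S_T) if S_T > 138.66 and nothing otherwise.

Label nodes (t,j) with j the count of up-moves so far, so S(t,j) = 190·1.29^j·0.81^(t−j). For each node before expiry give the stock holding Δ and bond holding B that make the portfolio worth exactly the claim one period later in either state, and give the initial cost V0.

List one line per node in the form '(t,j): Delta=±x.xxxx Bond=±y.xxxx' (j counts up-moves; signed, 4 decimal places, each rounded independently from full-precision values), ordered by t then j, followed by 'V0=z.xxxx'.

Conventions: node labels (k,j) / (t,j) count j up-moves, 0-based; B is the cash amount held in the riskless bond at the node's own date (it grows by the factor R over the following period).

(0,0): Delta=1.2031 Bond=-46.5338
(1,0): Delta=1.5855 Bond=-108.6353
(1,1): Delta=1.0000 Bond=0.0000
(2,0): Delta=2.6875 Bond=-253.6141
(2,1): Delta=1.0000 Bond=0.0000
(2,2): Delta=1.0000 Bond=0.0000
V0=182.0640

Since d<R<u, set p* = (R−d)/(u−d) = 0.5417; price each node as the discounted p*-expectation of its children.
Payoffs at expiry: V(3,0)=0.0000, V(3,1)=160.8101, V(3,2)=256.1050, V(3,3)=407.8709
Node (2,0) S=124.6590: V=(p*·160.8101+(1−p*)·0.0000)/1.07=81.4070; Δ=(160.8101−0.0000)/(160.8101−100.9738)=2.6875; B=V−Δ·S=-253.6141
Node (2,1) S=198.5310: V=(p*·256.1050+(1−p*)·160.8101)/1.07=198.5310; Δ=(256.1050−160.8101)/(256.1050−160.8101)=1.0000; B=V−Δ·S=0.0000
Node (2,2) S=316.1790: V=(p*·407.8709+(1−p*)·256.1050)/1.07=316.1790; Δ=(407.8709−256.1050)/(407.8709−256.1050)=1.0000; B=V−Δ·S=0.0000
Node (1,0) S=153.9000: V=(p*·198.5310+(1−p*)·81.4070)/1.07=135.3730; Δ=(198.5310−81.4070)/(198.5310−124.6590)=1.5855; B=V−Δ·S=-108.6353
Node (1,1) S=245.1000: V=(p*·316.1790+(1−p*)·198.5310)/1.07=245.1000; Δ=(316.1790−198.5310)/(316.1790−198.5310)=1.0000; B=V−Δ·S=0.0000
Node (0,0) S=190.0000: V=(p*·245.1000+(1−p*)·135.3730)/1.07=182.0640; Δ=(245.1000−135.3730)/(245.1000−153.9000)=1.2031; B=V−Δ·S=-46.5338
Verification: the root portfolio costs Δ(0,0)·S0 + B(0,0) = 182.0640, matching V0.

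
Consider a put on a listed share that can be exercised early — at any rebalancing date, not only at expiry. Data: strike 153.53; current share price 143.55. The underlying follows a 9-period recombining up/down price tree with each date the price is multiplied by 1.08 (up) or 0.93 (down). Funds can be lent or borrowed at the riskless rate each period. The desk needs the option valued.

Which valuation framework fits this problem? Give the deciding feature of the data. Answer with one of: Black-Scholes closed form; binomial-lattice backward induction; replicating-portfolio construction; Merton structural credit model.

Key observation: an American put (K = 153.53, S₀ = 143.55) on a 9-date tree has no closed form — the optimal stopping decision is embedded and must be resolved recursively from expiry.

framework: binomial-lattice backward induction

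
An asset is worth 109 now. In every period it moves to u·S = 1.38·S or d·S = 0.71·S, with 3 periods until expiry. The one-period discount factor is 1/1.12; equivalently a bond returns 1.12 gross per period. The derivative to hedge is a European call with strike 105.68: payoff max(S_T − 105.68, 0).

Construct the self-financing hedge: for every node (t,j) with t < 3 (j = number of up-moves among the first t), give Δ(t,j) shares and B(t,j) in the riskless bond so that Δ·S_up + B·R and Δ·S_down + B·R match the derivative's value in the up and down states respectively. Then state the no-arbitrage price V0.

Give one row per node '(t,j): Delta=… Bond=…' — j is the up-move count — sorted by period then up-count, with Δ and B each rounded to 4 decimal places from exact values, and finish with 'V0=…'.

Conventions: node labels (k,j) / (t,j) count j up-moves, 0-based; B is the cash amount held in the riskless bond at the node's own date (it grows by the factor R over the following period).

Risk-neutral probability p* = (R−d)/(u−d) = (1.12−0.71)/(1.38−0.71) = 0.6119.
Payoffs at expiry: V(3,0)=0.0000, V(3,1)=0.0000, V(3,2)=41.7015, V(3,3)=180.7798
  t=2,j=0: stock 54.9469 → up 75.8267 (V=0.0000), down 39.0123 (V=0.0000). Price 0.0000; hedge Δ=0.0000, bond B=0.0000.
  t=2,j=1: stock 106.7982 → up 147.3815 (V=41.7015), down 75.8267 (V=0.0000). Price 22.7847; hedge Δ=0.5828, bond B=-39.4564.
  t=2,j=2: stock 207.5796 → up 286.4598 (V=180.7798), down 147.3815 (V=41.7015). Price 113.2225; hedge Δ=1.0000, bond B=-94.3571.
  t=1,j=0: stock 77.3900 → up 106.7982 (V=22.7847), down 54.9469 (V=0.0000). Price 12.4490; hedge Δ=0.4394, bond B=-21.5580.
  t=1,j=1: stock 150.4200 → up 207.5796 (V=113.2225), down 106.7982 (V=22.7847). Price 69.7564; hedge Δ=0.8974, bond B=-65.2253.
  t=0,j=0: stock 109.0000 → up 150.4200 (V=69.7564), down 77.3900 (V=12.4490). Price 42.4265; hedge Δ=0.7847, bond B=-43.1070.
Check: Δ(0,0)·S0 + B(0,0) = 42.4265 = V0.

(0,0): Delta=0.7847 Bond=-43.1070
(1,0): Delta=0.4394 Bond=-21.5580
(1,1): Delta=0.8974 Bond=-65.2253
(2,0): Delta=0.0000 Bond=0.0000
(2,1): Delta=0.5828 Bond=-39.4564
(2,2): Delta=1.0000 Bond=-94.3571
V0=42.4265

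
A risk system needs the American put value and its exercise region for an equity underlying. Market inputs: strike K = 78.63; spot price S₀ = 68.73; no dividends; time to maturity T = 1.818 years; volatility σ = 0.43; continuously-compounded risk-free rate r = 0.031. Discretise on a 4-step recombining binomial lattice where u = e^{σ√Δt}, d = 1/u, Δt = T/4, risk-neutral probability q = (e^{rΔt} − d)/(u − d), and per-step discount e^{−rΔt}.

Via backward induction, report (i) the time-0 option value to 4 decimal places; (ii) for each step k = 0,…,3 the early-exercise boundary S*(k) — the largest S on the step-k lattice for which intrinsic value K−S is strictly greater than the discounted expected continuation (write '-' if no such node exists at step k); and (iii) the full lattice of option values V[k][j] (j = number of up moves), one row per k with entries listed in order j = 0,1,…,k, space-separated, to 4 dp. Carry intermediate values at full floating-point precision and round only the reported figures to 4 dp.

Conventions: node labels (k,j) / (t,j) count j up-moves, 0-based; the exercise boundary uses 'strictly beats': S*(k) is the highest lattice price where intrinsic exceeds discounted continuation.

price = 20.5106
boundary = - - 38.4902 51.4337
tree:
20.5106
29.2950 10.5112
40.1398 17.0748 2.8887
49.8261 27.1963 5.3477 0.0000
57.0747 40.1398 9.9000 0.0000 0.0000

Δt=0.45450  u=1.33628  d=0.74834  q=0.45216  discount=0.98601
step 4 (expiry): payoffs max(K−S,0) = 57.0747 40.1398 9.9000 0.0000 0.0000
step 3: (k=3,j=0): S=28.8039, K−S=49.8261, hold=48.7260 ⇒ V=49.8261 exercise | (k=3,j=1): S=51.4337, K−S=27.1963, hold=26.0962 ⇒ V=27.1963 exercise | (k=3,j=2): S=91.8427, K−S=0.0000, hold=5.3477 ⇒ V=5.3477 continue | (k=3,j=3): S=163.9990, K−S=0.0000, hold=0.0000 ⇒ V=0.0000 continue  boundary S*=51.4337
step 2: (k=2,j=0): S=38.4902, K−S=40.1398, hold=39.0397 ⇒ V=40.1398 exercise | (k=2,j=1): S=68.7300, K−S=9.9000, hold=17.0748 ⇒ V=17.0748 continue | (k=2,j=2): S=122.7278, K−S=0.0000, hold=2.8887 ⇒ V=2.8887 continue  boundary S*=38.4902
step 1: (k=1,j=0): S=51.4337, K−S=27.1963, hold=29.2950 ⇒ V=29.2950 continue | (k=1,j=1): S=91.8427, K−S=0.0000, hold=10.5112 ⇒ V=10.5112 continue  boundary S*=-
step 0: (k=0,j=0): S=68.7300, K−S=9.9000, hold=20.5106 ⇒ V=20.5106 continue  boundary S*=-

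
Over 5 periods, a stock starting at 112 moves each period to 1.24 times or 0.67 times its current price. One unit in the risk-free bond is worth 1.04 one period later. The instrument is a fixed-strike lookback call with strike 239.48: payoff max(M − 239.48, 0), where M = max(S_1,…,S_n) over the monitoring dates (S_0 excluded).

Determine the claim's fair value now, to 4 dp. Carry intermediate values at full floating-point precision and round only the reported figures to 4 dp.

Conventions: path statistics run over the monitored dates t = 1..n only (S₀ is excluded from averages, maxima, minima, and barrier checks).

price = 9.7136

Risk-neutral up-probability p* = (R−d)/(u−d) = (1.04−0.67)/(1.24−0.67) = 0.6491; the claim prices as the p*-weighted sum of path payoffs discounted by R^5.
Enumerate all 2^5 = 32 price paths (U = up ×1.24, D = down ×0.67); each path with k up-moves has probability p*^k·(1−p*)^(5−k).
DDDDD: M=75.0400, payoff=0.0000, prob=0.005318
UDDDD: M=138.8800, payoff=0.0000, prob=0.009839
DUDDD: M=93.0496, payoff=0.0000, prob=0.009839
UUDDD: M=172.2112, payoff=0.0000, prob=0.018202
DDUDD: M=75.0400, payoff=0.0000, prob=0.009839
UDUDD: M=138.8800, payoff=0.0000, prob=0.018202
DUUDD: M=115.3815, payoff=0.0000, prob=0.018202
UUUDD: M=213.5419, payoff=0.0000, prob=0.033674
DDDUD: M=75.0400, payoff=0.0000, prob=0.009839
UDDUD: M=138.8800, payoff=0.0000, prob=0.018202
DUDUD: M=93.0496, payoff=0.0000, prob=0.018202
UUDUD: M=172.2112, payoff=0.0000, prob=0.033674
DDUUD: M=77.3056, payoff=0.0000, prob=0.018202
UDUUD: M=143.0731, payoff=0.0000, prob=0.033674
DUUUD: M=143.0731, payoff=0.0000, prob=0.033674
UUUUD: M=264.7919, payoff=25.3119, prob=0.062296
DDDDU: M=75.0400, payoff=0.0000, prob=0.009839
UDDDU: M=138.8800, payoff=0.0000, prob=0.018202
DUDDU: M=93.0496, payoff=0.0000, prob=0.018202
UUDDU: M=172.2112, payoff=0.0000, prob=0.033674
DDUDU: M=75.0400, payoff=0.0000, prob=0.018202
UDUDU: M=138.8800, payoff=0.0000, prob=0.033674
DUUDU: M=115.3815, payoff=0.0000, prob=0.033674
UUUDU: M=213.5419, payoff=0.0000, prob=0.062296
DDDUU: M=75.0400, payoff=0.0000, prob=0.018202
UDDUU: M=138.8800, payoff=0.0000, prob=0.033674
DUDUU: M=95.8590, payoff=0.0000, prob=0.033674
UUDUU: M=177.4106, payoff=0.0000, prob=0.062296
DDUUU: M=95.8590, payoff=0.0000, prob=0.033674
UDUUU: M=177.4106, payoff=0.0000, prob=0.062296
DUUUU: M=177.4106, payoff=0.0000, prob=0.062296
UUUUU: M=328.3420, payoff=88.8620, prob=0.115248
Price = Σ prob·payoff / R^5 = 11.818032 / 1.216653 = 9.7136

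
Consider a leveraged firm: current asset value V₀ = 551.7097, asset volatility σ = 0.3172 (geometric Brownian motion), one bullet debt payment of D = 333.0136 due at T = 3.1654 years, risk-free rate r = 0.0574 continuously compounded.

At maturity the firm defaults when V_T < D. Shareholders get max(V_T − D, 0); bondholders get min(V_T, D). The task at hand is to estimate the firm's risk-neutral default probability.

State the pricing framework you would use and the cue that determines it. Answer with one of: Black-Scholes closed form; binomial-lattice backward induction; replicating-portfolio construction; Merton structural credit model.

Key observation: the data describe a firm's assets (V₀ = 551.7097, GBM) and a single zero-coupon debt of face 333.0136, so credit quantities follow from equity-as-call in the structural model.

framework: Merton structural credit model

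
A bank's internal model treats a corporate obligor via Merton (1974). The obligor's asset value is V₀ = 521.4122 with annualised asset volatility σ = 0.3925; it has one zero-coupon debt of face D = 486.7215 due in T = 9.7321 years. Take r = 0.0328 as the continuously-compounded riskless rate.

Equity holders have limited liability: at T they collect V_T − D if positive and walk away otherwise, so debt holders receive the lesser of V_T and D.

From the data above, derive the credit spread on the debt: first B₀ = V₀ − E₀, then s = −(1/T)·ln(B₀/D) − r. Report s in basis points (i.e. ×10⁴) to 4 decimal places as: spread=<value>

spread=452.2921

Apply the equity-as-call identities (strike 486.7215, horizon 9.7321 years):
d₁ = [ln(V₀/D) + (r + σ²/2)T] / (σ√T)
   = [ln(521.4122/486.7215) + (0.0328 + 0.5·0.3925²)·9.7321] / (0.3925·√9.7321)
   = [0.068849 + 1.068858] / 1.224455 = 0.929154
d₂ = d₁ − σ√T = 0.929154 − 1.224455 = -0.295302
N(d₁) = 0.823595,  N(d₂) = 0.383882,  e^(−rT) = 0.726721
E₀ = V₀·N(d₁) − D·e^(−rT)·N(d₂)
   = 521.4122·0.823595 − 486.7215·0.726721·0.383882 = 293.649567
B₀ = V₀ − E₀ = 521.4122 − 293.649567 = 227.762633
spread = −(1/T)·ln(B₀/D) − r = −(1/9.7321)·ln(227.762633/486.7215) − 0.0328 = 0.04522921
in basis points: 0.04522921 × 10⁴ = 452.2921 bp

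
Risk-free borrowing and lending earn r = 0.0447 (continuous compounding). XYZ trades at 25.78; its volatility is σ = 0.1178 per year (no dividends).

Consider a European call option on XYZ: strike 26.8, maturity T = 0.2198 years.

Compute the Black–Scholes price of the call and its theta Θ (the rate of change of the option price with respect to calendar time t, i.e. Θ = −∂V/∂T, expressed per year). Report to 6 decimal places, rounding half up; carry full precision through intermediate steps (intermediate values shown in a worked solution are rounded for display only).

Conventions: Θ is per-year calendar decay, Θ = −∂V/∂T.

σ√T = 0.1178·√0.2198 = 0.055228
d₁ = (ln(S/K) + (r+σ²/2)T) / (σ√T) = (ln(25.78/26.8) + (0.0447+0.1178²/2)·0.2198) / 0.055228 = (-0.038803 + 0.011350) / 0.055228 = -0.497081
d₂ = d₁ − σ√T = -0.497081 − 0.055228 = -0.552309
e^{−rT} = 0.990223
N(d₁) = 0.309566,  N(d₂) = 0.290368
Call price V = S·N(d₁) − K·e^{−rT}·N(d₂) = 7.980613 − 7.705791 = 0.274822
φ(d₁) = (1/√(2π))·e^{−d₁²/2} = 0.352578
Θ = −S·φ(d₁)·σ/(2√T) − r·K·e^{−rT}·N(d₂) = −1.141930 − 0.344449 = -1.486379

price = 0.274822
Θ = -1.486379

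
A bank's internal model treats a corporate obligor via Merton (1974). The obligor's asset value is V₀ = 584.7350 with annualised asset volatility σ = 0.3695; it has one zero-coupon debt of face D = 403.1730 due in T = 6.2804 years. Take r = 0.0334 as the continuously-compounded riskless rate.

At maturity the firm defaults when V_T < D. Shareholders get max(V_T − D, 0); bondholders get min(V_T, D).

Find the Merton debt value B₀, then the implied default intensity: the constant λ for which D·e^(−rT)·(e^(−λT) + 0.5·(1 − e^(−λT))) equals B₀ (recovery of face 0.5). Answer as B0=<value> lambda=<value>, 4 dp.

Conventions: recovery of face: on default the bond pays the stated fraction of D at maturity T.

Equity is a call on the firm's assets struck at D = 403.1730:
d₁ = [ln(V₀/D) + (r + σ²/2)T] / (σ√T)
   = [ln(584.7350/403.1730) + (0.0334 + 0.5·0.3695²)·6.2804] / (0.3695·√6.2804)
   = [0.371793 + 0.638498] / 0.925994 = 1.091034
d₂ = d₁ − σ√T = 1.091034 − 0.925994 = 0.165040
N(d₁) = 0.862371,  N(d₂) = 0.565544,  e^(−rT) = 0.810774
E₀ = V₀·N(d₁) − D·e^(−rT)·N(d₂)
   = 584.7350·0.862371 − 403.1730·0.810774·0.565544 = 319.392225
B₀ = V₀ − E₀ = 584.7350 − 319.392225 = 265.342775
e^(−λT) = (B₀·e^(rT)/D − 0.5)/(1 − 0.5) = (265.3428·1.233389/403.1730 − 0.5)/0.5 = 0.62347573
λ = −ln(0.62347573)/6.2804 = 0.075225

B0=265.3428 lambda=0.0752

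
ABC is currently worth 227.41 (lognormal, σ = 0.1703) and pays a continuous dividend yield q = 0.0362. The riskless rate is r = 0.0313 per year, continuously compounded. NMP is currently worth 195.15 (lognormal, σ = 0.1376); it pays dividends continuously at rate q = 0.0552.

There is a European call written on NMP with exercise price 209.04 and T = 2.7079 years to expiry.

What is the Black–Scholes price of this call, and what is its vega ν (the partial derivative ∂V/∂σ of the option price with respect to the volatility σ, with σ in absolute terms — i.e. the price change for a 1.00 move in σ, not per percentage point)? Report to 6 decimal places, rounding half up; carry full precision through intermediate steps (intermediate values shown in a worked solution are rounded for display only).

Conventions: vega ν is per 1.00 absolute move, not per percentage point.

σ√T = 0.1376·√2.7079 = 0.226430
d₁ = (ln(S/K) + (r−q+σ²/2)T) / (σ√T) = (ln(195.15/209.04) + (0.0313−0.0552+0.1376²/2)·2.7079) / 0.226430 = (-0.068757 − 0.039083) / 0.226430 = -0.476264
d₂ = d₁ − σ√T = -0.476264 − 0.226430 = -0.702694
e^{−rT} = 0.918735
e^{−qT} = 0.861159
N(d₁) = 0.316943,  N(d₂) = 0.241123
Call price V = S·e^{−qT}·N(d₁) − K·e^{−rT}·N(d₂) = 53.263961 − 46.308297 = 6.955665
φ(d₁) = (1/√(2π))·e^{−d₁²/2} = 0.356168
ν = S·e^{−qT}·φ(d₁)·√T = 98.497095

price = 6.955665
ν = 98.497095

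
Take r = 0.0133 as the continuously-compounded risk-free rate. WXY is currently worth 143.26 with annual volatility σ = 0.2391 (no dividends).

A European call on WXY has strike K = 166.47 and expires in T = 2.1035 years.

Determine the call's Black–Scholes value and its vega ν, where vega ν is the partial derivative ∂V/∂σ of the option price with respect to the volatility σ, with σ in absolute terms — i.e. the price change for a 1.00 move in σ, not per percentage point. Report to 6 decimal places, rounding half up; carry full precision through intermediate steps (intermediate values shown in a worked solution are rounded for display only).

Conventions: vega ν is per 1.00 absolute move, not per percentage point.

price = 12.968362
ν = 81.574388

σ√T = 0.2391·√2.1035 = 0.346777
d₁ = (ln(S/K) + (r+σ²/2)T) / (σ√T) = (ln(143.26/166.47) + (0.0133+0.2391²/2)·2.1035) / 0.346777 = (-0.150154 + 0.088104) / 0.346777 = -0.178934
d₂ = d₁ − σ√T = -0.178934 − 0.346777 = -0.525711
e^{−rT} = 0.972411
N(d₁) = 0.428995,  N(d₂) = 0.299545
Call price V = S·N(d₁) − K·e^{−rT}·N(d₂) = 61.457817 − 48.489455 = 12.968362
φ(d₁) = (1/√(2π))·e^{−d₁²/2} = 0.392607
ν = S·φ(d₁)·√T = 81.574388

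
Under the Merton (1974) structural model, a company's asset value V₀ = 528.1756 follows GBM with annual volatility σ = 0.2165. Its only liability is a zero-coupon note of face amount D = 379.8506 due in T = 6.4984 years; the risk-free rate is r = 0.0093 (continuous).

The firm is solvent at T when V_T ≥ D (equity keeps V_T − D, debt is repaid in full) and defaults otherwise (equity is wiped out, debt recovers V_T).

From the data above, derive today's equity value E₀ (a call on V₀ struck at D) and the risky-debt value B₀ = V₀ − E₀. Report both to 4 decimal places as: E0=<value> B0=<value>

E0=203.7555 B0=324.4201

Equity is a call on the firm's assets struck at D = 379.8506:
d₁ = [ln(V₀/D) + (r + σ²/2)T] / (σ√T)
   = [ln(528.1756/379.8506) + (0.0093 + 0.5·0.2165²)·6.4984] / (0.2165·√6.4984)
   = [0.329651 + 0.212732] / 0.551901 = 0.982755
d₂ = d₁ − σ√T = 0.982755 − 0.551901 = 0.430854
N(d₁) = 0.837136,  N(d₂) = 0.666713,  e^(−rT) = 0.941355
E₀ = V₀·N(d₁) − D·e^(−rT)·N(d₂)
   = 528.1756·0.837136 − 379.8506·0.941355·0.666713 = 203.755517
B₀ = V₀ − E₀ = 528.1756 − 203.755517 = 324.420083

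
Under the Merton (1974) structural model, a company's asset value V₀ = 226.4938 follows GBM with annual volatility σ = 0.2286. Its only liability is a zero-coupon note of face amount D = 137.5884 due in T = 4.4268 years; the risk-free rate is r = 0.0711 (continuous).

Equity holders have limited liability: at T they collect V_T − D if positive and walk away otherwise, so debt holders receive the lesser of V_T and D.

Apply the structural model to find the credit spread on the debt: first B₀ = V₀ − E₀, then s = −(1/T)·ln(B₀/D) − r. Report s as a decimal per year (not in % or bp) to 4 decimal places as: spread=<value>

Work the structural quantities from V₀ = 226.4938 against face 137.5884:
d₁ = [ln(V₀/D) + (r + σ²/2)T] / (σ√T)
   = [ln(226.4938/137.5884) + (0.0711 + 0.5·0.2286²)·4.4268] / (0.2286·√4.4268)
   = [0.498451 + 0.430413] / 0.480974 = 1.931217
d₂ = d₁ − σ√T = 1.931217 − 0.480974 = 1.450243
N(d₁) = 0.973272,  N(d₂) = 0.926505,  e^(−rT) = 0.729975
E₀ = V₀·N(d₁) − D·e^(−rT)·N(d₂)
   = 226.4938·0.973272 − 137.5884·0.729975·0.926505 = 127.385584
B₀ = V₀ − E₀ = 226.4938 − 127.385584 = 99.108216
spread = −(1/T)·ln(B₀/D) − r = −(1/4.4268)·ln(99.108216/137.5884) − 0.0711 = 0.00300641

spread=0.0030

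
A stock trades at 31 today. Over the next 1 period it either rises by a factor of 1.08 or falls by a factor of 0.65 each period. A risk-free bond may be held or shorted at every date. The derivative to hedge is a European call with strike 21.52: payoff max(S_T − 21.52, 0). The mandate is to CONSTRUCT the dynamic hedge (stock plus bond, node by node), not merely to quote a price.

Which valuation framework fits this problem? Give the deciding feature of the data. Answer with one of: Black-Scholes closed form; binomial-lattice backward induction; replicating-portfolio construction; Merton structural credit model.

Key observation: the mandate to exhibit the hedge at every date and state singles out the replicating-portfolio construction on the 1-period tree with factors 1.08 and 0.65 from 31.

framework: replicating-portfolio construction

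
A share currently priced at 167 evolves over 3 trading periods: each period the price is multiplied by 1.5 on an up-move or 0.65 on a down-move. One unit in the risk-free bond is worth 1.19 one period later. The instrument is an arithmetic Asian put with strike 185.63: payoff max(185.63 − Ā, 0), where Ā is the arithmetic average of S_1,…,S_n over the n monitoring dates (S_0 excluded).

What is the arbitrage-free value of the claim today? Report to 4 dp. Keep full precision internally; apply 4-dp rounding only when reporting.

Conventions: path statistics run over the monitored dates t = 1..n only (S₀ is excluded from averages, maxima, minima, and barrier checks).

price = 12.5662

Risk-neutral up-probability p* = (R−d)/(u−d) = (1.19−0.65)/(1.5−0.65) = 0.6353; the claim prices as the p*-weighted sum of path payoffs discounted by R^3.
Enumerate all 2^3 = 8 price paths (U = up ×1.5, D = down ×0.65); each path with k up-moves has probability p*^k·(1−p*)^(3−k).
DDD: Ā=74.9900, payoff=110.6400, prob=0.048510
UDD: Ā=173.0538, payoff=12.5762, prob=0.084501
DUD: Ā=125.7371, payoff=59.8929, prob=0.084501
UUD: Ā=290.1625, payoff=0.0000, prob=0.147195
DDU: Ā=94.9813, payoff=90.6488, prob=0.084501
UDU: Ā=219.1875, payoff=0.0000, prob=0.147195
DUU: Ā=171.8708, payoff=13.7592, prob=0.147195
UUU: Ā=396.6250, payoff=0.0000, prob=0.256404
Price = Σ prob·payoff / R^3 = 21.175970 / 1.685159 = 12.5662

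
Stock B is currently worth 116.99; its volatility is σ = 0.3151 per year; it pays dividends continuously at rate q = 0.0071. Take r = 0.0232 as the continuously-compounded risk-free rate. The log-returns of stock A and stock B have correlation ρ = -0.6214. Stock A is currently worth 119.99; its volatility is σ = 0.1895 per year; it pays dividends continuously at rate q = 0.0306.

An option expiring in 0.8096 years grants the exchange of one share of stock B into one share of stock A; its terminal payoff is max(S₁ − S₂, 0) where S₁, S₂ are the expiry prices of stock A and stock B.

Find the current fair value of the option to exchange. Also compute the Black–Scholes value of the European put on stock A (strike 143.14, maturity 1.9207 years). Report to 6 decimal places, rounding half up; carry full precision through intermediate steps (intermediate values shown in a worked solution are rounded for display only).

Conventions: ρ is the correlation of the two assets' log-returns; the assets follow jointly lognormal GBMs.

exchange price = 19.402268
price(stock A put K=143.14) = 28.207694

σ_eff = √(σ₁² + σ₂² − 2ρσ₁σ₂) = √(0.1895² + 0.3151² − 2·-0.6214·0.1895·0.3151) = 0.457611
d₁ = (ln(S₁/S₂) + (q₂ − q₁ + σ_eff²/2)T) / (σ_eff√T) = (ln(119.99/116.99) + (0.0071 − 0.0306 + 0.104704)·0.8096) / 0.411748 = 0.221161
d₂ = d₁ − σ_eff√T = 0.221161 − 0.411748 = -0.190587
N(d₁) = 0.587516,  N(d₂) = 0.424425
V = S₁·e^{−q₁T}·N(d₁) − S₂·e^{−q₂T}·N(d₂) = 68.771098 − 49.368830 = 19.402268
[vanilla: stock A put K=143.14]
σ√T = 0.1895·√1.9207 = 0.262627
d₁ = (ln(S/K) + (r−q+σ²/2)T) / (σ√T) = (ln(119.99/143.14) + (0.0232−0.0306+0.1895²/2)·1.9207) / 0.262627 = (-0.176415 + 0.020273) / 0.262627 = -0.594538
d₂ = d₁ − σ√T = -0.594538 − 0.262627 = -0.857165
e^{−rT} = 0.956418
e^{−qT} = 0.942920
N(−d₁) = 0.723924,  N(−d₂) = 0.804323
price = K·e^{−rT}·N(−d₂) − S·e^{−qT}·N(−d₁) = 110.113166 − 81.905472 = 28.207694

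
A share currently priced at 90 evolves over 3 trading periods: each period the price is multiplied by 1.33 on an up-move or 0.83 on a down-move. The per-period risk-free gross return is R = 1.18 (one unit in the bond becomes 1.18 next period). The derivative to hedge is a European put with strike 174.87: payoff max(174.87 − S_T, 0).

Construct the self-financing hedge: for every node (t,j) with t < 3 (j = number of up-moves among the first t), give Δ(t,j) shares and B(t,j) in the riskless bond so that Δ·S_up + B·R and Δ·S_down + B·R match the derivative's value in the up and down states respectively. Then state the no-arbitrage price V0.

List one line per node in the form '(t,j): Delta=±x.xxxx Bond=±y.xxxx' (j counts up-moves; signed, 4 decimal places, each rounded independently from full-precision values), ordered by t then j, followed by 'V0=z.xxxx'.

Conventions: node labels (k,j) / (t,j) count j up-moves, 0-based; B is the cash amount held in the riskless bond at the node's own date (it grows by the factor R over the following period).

(0,0): Delta=-0.7117 Bond=88.1797
(1,0): Delta=-1.0000 Bond=125.5889
(1,1): Delta=-0.6346 Bond=94.8220
(2,0): Delta=-1.0000 Bond=148.1949
(2,1): Delta=-1.0000 Bond=148.1949
(2,2): Delta=-0.5368 Bond=96.3307
V0=24.1277

Under the risk-neutral measure, an up-move has probability p* = (R−d)/(u−d) = 0.7000 and values discount at R = 1.18.
Terminal payoffs: V(3,0)=123.4092, V(3,1)=92.4087, V(3,2)=42.7332, V(3,3)=0.0000
Node (2,0) S=62.0010: V=(p*·92.4087+(1−p*)·123.4092)/1.18=86.1939; Δ=(92.4087−123.4092)/(82.4613−51.4608)=-1.0000; B=V−Δ·S=148.1949
Node (2,1) S=99.3510: V=(p*·42.7332+(1−p*)·92.4087)/1.18=48.8439; Δ=(42.7332−92.4087)/(132.1368−82.4613)=-1.0000; B=V−Δ·S=148.1949
Node (2,2) S=159.2010: V=(p*·0.0000+(1−p*)·42.7332)/1.18=10.8644; Δ=(0.0000−42.7332)/(211.7373−132.1368)=-0.5368; B=V−Δ·S=96.3307
Node (1,0) S=74.7000: V=(p*·48.8439+(1−p*)·86.1939)/1.18=50.8889; Δ=(48.8439−86.1939)/(99.3510−62.0010)=-1.0000; B=V−Δ·S=125.5889
Node (1,1) S=119.7000: V=(p*·10.8644+(1−p*)·48.8439)/1.18=18.8629; Δ=(10.8644−48.8439)/(159.2010−99.3510)=-0.6346; B=V−Δ·S=94.8220
Node (0,0) S=90.0000: V=(p*·18.8629+(1−p*)·50.8889)/1.18=24.1277; Δ=(18.8629−50.8889)/(119.7000−74.7000)=-0.7117; B=V−Δ·S=88.1797
As a check, the time-0 holding Δ(0,0)·S0 + B(0,0) comes to 24.1277 — exactly V0.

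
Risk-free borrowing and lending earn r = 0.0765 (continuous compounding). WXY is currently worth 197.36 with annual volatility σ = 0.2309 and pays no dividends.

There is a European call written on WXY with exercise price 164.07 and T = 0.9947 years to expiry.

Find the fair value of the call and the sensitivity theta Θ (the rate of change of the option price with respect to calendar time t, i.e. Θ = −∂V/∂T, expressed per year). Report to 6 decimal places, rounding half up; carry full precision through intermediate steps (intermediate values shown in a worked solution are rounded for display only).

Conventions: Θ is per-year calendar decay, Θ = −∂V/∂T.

σ√T = 0.2309·√0.9947 = 0.230287
d₁ = (ln(S/K) + (r+σ²/2)T) / (σ√T) = (ln(197.36/164.07) + (0.0765+0.2309²/2)·0.9947) / 0.230287 = (0.184736 + 0.102611) / 0.230287 = 1.247776
d₂ = d₁ − σ√T = 1.247776 − 0.230287 = 1.017489
e^{−rT} = 0.926729
N(d₁) = 0.893943,  N(d₂) = 0.845540
Call price V = S·N(d₁) − K·e^{−rT}·N(d₂) = 176.428681 − 128.562894 = 47.865787
φ(d₁) = (1/√(2π))·e^{−d₁²/2} = 0.183157
Θ = −S·φ(d₁)·σ/(2√T) − r·K·e^{−rT}·N(d₂) = −4.184377 − 9.835061 = -14.019438

price = 47.865787
Θ = -14.019438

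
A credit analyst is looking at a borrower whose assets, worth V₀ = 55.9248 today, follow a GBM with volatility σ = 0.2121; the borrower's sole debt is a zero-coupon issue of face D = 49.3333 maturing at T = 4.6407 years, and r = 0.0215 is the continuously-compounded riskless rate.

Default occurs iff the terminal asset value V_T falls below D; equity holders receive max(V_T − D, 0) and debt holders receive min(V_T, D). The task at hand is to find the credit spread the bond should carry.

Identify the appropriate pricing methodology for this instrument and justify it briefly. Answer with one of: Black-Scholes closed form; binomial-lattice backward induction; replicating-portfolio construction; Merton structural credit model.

Key observation: assets follow a GBM and default happens iff V_T < 49.3333; valuing claims on that split (equity as a call, risky debt as the residual) is the structural model's definition.

framework: Merton structural credit model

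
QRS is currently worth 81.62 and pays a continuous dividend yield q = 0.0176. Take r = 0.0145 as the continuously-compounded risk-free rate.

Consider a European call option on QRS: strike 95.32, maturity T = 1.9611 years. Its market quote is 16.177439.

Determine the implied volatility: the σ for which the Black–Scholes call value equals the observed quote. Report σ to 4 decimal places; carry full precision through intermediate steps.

At σ = 0.4774 the Black–Scholes value reproduces the quote:
σ√T = 0.4774·√1.9611 = 0.668548
d₁ = (ln(S/K) + (r−q+σ²/2)T) / (σ√T) = (ln(81.62/95.32) + (0.0145−0.0176+0.4774²/2)·1.9611) / 0.668548 = (-0.155165 + 0.217398) / 0.668548 = 0.093087
d₂ = d₁ − σ√T = 0.093087 − 0.668548 = -0.575460
e^{−rT} = 0.971965
e^{−qT} = 0.966074
N(d₁) = 0.537083,  N(d₂) = 0.282490
V = S·e^{−qT}·N(d₁) − K·e^{−rT}·N(d₂) = 42.349474 − 26.172036 = 16.177439 (the quoted price), and the Black–Scholes price is strictly increasing in σ, so σ is unique

sigma = 0.4774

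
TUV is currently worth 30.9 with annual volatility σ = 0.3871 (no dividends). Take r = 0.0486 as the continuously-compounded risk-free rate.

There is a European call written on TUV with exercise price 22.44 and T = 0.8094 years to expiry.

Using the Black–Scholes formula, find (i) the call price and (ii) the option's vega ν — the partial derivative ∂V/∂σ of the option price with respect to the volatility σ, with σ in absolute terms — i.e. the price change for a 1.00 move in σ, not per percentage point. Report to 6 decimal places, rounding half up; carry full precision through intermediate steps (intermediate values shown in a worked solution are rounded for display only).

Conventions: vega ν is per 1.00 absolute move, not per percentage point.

σ√T = 0.3871·√0.8094 = 0.348261
d₁ = (ln(S/K) + (r+σ²/2)T) / (σ√T) = (ln(30.9/22.44) + (0.0486+0.3871²/2)·0.8094) / 0.348261 = (0.319911 + 0.099980) / 0.348261 = 1.205679
d₂ = d₁ − σ√T = 1.205679 − 0.348261 = 0.857418
e^{−rT} = 0.961427
N(d₁) = 0.886029,  N(d₂) = 0.804393
Call price V = S·N(d₁) − K·e^{−rT}·N(d₂) = 27.378305 − 17.354310 = 10.023995
φ(d₁) = (1/√(2π))·e^{−d₁²/2} = 0.192864
ν = S·φ(d₁)·√T = 5.361566

price = 10.023995
ν = 5.361566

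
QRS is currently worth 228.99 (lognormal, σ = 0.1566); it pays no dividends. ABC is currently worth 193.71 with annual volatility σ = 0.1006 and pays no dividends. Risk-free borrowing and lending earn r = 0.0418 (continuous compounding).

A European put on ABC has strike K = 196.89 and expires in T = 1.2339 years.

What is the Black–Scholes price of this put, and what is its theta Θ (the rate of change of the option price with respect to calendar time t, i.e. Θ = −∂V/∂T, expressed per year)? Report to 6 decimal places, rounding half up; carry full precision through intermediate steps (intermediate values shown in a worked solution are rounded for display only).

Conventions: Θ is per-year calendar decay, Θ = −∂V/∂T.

σ√T = 0.1006·√1.2339 = 0.111748
d₁ = (ln(S/K) + (r+σ²/2)T) / (σ√T) = (ln(193.71/196.89) + (0.0418+0.1006²/2)·1.2339) / 0.111748 = (-0.016283 + 0.057821) / 0.111748 = 0.371711
d₂ = d₁ − σ√T = 0.371711 − 0.111748 = 0.259963
e^{−rT} = 0.949730
N(−d₁) = 0.355054,  N(−d₂) = 0.397446
Put price V = K·e^{−rT}·N(−d₂) − S·N(−d₁) = 74.319402 − 68.777523 = 5.541879
φ(d₁) = (1/√(2π))·e^{−d₁²/2} = 0.372312
Θ = −S·φ(d₁)·σ/(2√T) + r·K·e^{−rT}·N(−d₂) = −3.265781 + 3.106551 = -0.159230

price = 5.541879
Θ = -0.159230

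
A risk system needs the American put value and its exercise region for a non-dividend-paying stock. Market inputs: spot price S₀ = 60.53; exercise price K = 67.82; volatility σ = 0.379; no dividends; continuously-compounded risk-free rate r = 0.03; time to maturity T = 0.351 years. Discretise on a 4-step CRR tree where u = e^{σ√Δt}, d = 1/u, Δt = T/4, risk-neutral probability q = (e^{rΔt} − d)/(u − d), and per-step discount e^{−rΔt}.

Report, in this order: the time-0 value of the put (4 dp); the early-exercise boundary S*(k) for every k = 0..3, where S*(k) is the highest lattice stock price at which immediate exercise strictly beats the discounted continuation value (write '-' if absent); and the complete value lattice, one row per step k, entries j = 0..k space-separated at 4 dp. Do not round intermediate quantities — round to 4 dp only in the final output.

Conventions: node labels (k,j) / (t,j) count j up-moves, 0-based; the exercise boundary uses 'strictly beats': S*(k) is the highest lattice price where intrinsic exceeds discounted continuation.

price = 10.0211
boundary = - - 48.3564 54.1019
tree:
10.0211
14.3046 5.5031
19.4636 8.8753 1.9332
24.5989 13.7181 3.7541 0.0000
29.1888 19.4636 7.2900 0.0000 0.0000

Δt=0.08775  u=1.11881  d=0.89380  q=0.48368  discount=0.99737
step 4 (expiry): payoffs max(K−S,0) = 29.1888 19.4636 7.2900 0.0000 0.0000
step 3: (k=3,j=0): S=43.2211, K−S=24.5989, hold=24.4206 ⇒ V=24.5989 exercise | (k=3,j=1): S=54.1019, K−S=13.7181, hold=13.5398 ⇒ V=13.7181 exercise | (k=3,j=2): S=67.7218, K−S=0.0982, hold=3.7541 ⇒ V=3.7541 continue | (k=3,j=3): S=84.7706, K−S=0.0000, hold=0.0000 ⇒ V=0.0000 continue  boundary S*=54.1019
step 2: (k=2,j=0): S=48.3564, K−S=19.4636, hold=19.2852 ⇒ V=19.4636 exercise | (k=2,j=1): S=60.5300, K−S=7.2900, hold=8.8753 ⇒ V=8.8753 continue | (k=2,j=2): S=75.7682, K−S=0.0000, hold=1.9332 ⇒ V=1.9332 continue  boundary S*=48.3564
step 1: (k=1,j=0): S=54.1019, K−S=13.7181, hold=14.3046 ⇒ V=14.3046 continue | (k=1,j=1): S=67.7218, K−S=0.0982, hold=5.5031 ⇒ V=5.5031 continue  boundary S*=-
step 0: (k=0,j=0): S=60.5300, K−S=7.2900, hold=10.0211 ⇒ V=10.0211 continue  boundary S*=-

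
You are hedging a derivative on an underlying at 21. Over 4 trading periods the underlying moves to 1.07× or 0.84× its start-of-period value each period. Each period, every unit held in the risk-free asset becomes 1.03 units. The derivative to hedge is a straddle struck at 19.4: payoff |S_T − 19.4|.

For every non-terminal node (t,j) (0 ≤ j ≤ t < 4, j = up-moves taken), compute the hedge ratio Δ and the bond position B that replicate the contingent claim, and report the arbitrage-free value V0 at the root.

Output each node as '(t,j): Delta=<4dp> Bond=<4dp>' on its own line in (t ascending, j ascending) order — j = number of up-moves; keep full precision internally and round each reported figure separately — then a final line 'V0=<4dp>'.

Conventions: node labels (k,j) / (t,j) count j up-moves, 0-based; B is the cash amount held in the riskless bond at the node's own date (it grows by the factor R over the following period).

Risk-neutral probability p* = (R−d)/(u−d) = (1.03−0.84)/(1.07−0.84) = 0.8261.
At maturity the claim pays: V(4,0)=8.9447, V(4,1)=6.0819, V(4,2)=2.4353, V(4,3)=2.2098, V(4,4)=8.1267
  t=3,j=0: stock 12.4468 → up 13.3181 (V=6.0819), down 10.4553 (V=8.9447). Price 6.3882; hedge Δ=-1.0000, bond B=18.8350.
  t=3,j=1: stock 15.8548 → up 16.9647 (V=2.4353), down 13.3181 (V=6.0819). Price 2.9801; hedge Δ=-1.0000, bond B=18.8350.
  t=3,j=2: stock 20.1960 → up 21.6098 (V=2.2098), down 16.9647 (V=2.4353). Price 2.1835; hedge Δ=-0.0486, bond B=3.1642.
  t=3,j=3: stock 25.7259 → up 27.5267 (V=8.1267), down 21.6098 (V=2.2098). Price 6.8910; hedge Δ=1.0000, bond B=-18.8350.
  t=2,j=0: stock 14.8176 → up 15.8548 (V=2.9801), down 12.4468 (V=6.3882). Price 3.4688; hedge Δ=-1.0000, bond B=18.2864.
  t=2,j=1: stock 18.8748 → up 20.1960 (V=2.1835), down 15.8548 (V=2.9801). Price 2.2544; hedge Δ=-0.1835, bond B=5.7180.
  t=2,j=2: stock 24.0429 → up 25.7259 (V=6.8910), down 20.1960 (V=2.1835). Price 5.8954; hedge Δ=0.8513, bond B=-14.5719.
  t=1,j=0: stock 17.6400 → up 18.8748 (V=2.2544), down 14.8176 (V=3.4688). Price 2.3938; hedge Δ=-0.2993, bond B=7.6736.
  t=1,j=1: stock 22.4700 → up 24.0429 (V=5.8954), down 18.8748 (V=2.2544). Price 5.1089; hedge Δ=0.7045, bond B=-10.7215.
  t=0,j=0: stock 21.0000 → up 22.4700 (V=5.1089), down 17.6400 (V=2.3938). Price 4.5017; hedge Δ=0.5621, bond B=-7.3033.
Check: Δ(0,0)·S0 + B(0,0) = 4.5017 = V0.

(0,0): Delta=0.5621 Bond=-7.3033
(1,0): Delta=-0.2993 Bond=7.6736
(1,1): Delta=0.7045 Bond=-10.7215
(2,0): Delta=-1.0000 Bond=18.2864
(2,1): Delta=-0.1835 Bond=5.7180
(2,2): Delta=0.8513 Bond=-14.5719
(3,0): Delta=-1.0000 Bond=18.8350
(3,1): Delta=-1.0000 Bond=18.8350
(3,2): Delta=-0.0486 Bond=3.1642
(3,3): Delta=1.0000 Bond=-18.8350
V0=4.5017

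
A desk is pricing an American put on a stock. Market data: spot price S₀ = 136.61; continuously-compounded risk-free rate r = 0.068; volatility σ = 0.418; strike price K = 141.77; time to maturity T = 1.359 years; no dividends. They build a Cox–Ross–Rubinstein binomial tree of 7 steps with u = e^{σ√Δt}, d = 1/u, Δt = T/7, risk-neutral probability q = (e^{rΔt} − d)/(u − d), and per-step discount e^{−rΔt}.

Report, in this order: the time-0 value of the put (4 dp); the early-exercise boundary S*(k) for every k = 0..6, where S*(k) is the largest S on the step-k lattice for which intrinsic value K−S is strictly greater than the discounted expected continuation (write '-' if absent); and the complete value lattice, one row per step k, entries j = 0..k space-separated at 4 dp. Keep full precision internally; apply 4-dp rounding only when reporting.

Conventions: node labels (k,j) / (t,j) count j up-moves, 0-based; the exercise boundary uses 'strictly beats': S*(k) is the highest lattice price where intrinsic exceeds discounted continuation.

params: Δt=0.19414 u=1.20223 d=0.83179 q=0.48996 e^(-rΔt)=0.98689
t_7 payoffs: 104.1368 87.3767 63.1523 28.1394 0.0000 0.0000 0.0000 0.0000
t_6: node(6,0) S=45.2437 payoff=96.5263 vs cont=94.6670 → 96.5263 [stop]  node(6,1) S=65.3933 payoff=76.3767 vs cont=74.5174 → 76.3767 [stop]  node(6,2) S=94.5165 payoff=47.2535 vs cont=45.3942 → 47.2535 [stop]  node(6,3) S=136.6100 payoff=5.1600 vs cont=14.1640 → 14.1640 [wait]  node(6,4) S=197.4500 payoff=0.0000 vs cont=0.0000 → 0.0000 [wait]  node(6,5) S=285.3855 payoff=0.0000 vs cont=0.0000 → 0.0000 [wait]  node(6,6) S=412.4835 payoff=0.0000 vs cont=0.0000 → 0.0000 [wait]  ⇒ S*(6)=94.5165
t_5: node(5,0) S=54.3933 payoff=87.3767 vs cont=85.5174 → 87.3767 [stop]  node(5,1) S=78.6177 payoff=63.1523 vs cont=61.2930 → 63.1523 [stop]  node(5,2) S=113.6306 payoff=28.1394 vs cont=30.6339 → 30.6339 [wait]  node(5,3) S=164.2366 payoff=0.0000 vs cont=7.1295 → 7.1295 [wait]  node(5,4) S=237.3802 payoff=0.0000 vs cont=0.0000 → 0.0000 [wait]  node(5,5) S=343.0988 payoff=0.0000 vs cont=0.0000 → 0.0000 [wait]  ⇒ S*(5)=78.6177
t_4: node(4,0) S=65.3933 payoff=76.3767 vs cont=74.5174 → 76.3767 [stop]  node(4,1) S=94.5165 payoff=47.2535 vs cont=46.6003 → 47.2535 [stop]  node(4,2) S=136.6100 payoff=5.1600 vs cont=18.8670 → 18.8670 [wait]  node(4,3) S=197.4500 payoff=0.0000 vs cont=3.5886 → 3.5886 [wait]  node(4,4) S=285.3855 payoff=0.0000 vs cont=0.0000 → 0.0000 [wait]  ⇒ S*(4)=94.5165
t_3: node(3,0) S=78.6177 payoff=63.1523 vs cont=61.2930 → 63.1523 [stop]  node(3,1) S=113.6306 payoff=28.1394 vs cont=32.9079 → 32.9079 [wait]  node(3,2) S=164.2366 payoff=0.0000 vs cont=11.2319 → 11.2319 [wait]  node(3,3) S=237.3802 payoff=0.0000 vs cont=1.8063 → 1.8063 [wait]  ⇒ S*(3)=78.6177
t_2: node(2,0) S=94.5165 payoff=47.2535 vs cont=47.6999 → 47.6999 [wait]  node(2,1) S=136.6100 payoff=5.1600 vs cont=21.9953 → 21.9953 [wait]  node(2,2) S=197.4500 payoff=0.0000 vs cont=6.5270 → 6.5270 [wait]  ⇒ S*(2)=-
t_1: node(1,0) S=113.6306 payoff=28.1394 vs cont=34.6452 → 34.6452 [wait]  node(1,1) S=164.2366 payoff=0.0000 vs cont=14.2274 → 14.2274 [wait]  ⇒ S*(1)=-
t_0: node(0,0) S=136.6100 payoff=5.1600 vs cont=24.3182 → 24.3182 [wait]  ⇒ S*(0)=-

price = 24.3182
boundary = - - - 78.6177 94.5165 78.6177 94.5165
tree:
24.3182
34.6452 14.2274
47.6999 21.9953 6.5270
63.1523 32.9079 11.2319 1.8063
76.3767 47.2535 18.8670 3.5886 0.0000
87.3767 63.1523 30.6339 7.1295 0.0000 0.0000
96.5263 76.3767 47.2535 14.1640 0.0000 0.0000 0.0000
104.1368 87.3767 63.1523 28.1394 0.0000 0.0000 0.0000 0.0000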